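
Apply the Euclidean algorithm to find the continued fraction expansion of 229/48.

Run the Euclidean algorithm on 229 and 48; the successive quotients are the partial quotients a_0, a_1, ... (each step inverts the fractional part left over by the previous one):
  229 = 4*48 + 37, so a_0 = 4.
  48 = 1*37 + 11, so a_1 = 1.
  37 = 3*11 + 4, so a_2 = 3.
  11 = 2*4 + 3, so a_3 = 2.
  4 = 1*3 + 1, so a_4 = 1.
  3 = 3*1 + 0, so a_5 = 3.
The remainder reaches 0 after 6 divisions, so the expansion has 6 partial quotients, read off in order.

[4; 1, 3, 2, 1, 3]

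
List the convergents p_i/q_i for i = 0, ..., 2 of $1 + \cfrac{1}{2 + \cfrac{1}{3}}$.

Using the convergent recurrence p_i = a_i*p_{i-1} + p_{i-2}, q_i = a_i*q_{i-1} + q_{i-2} with p_{-2}=0, p_{-1}=1, q_{-2}=1, q_{-1}=0:
  i=0: a_0=1, p_0 = 1*1 + 0 = 1, q_0 = 1*0 + 1 = 1.
  i=1: a_1=2, p_1 = 2*1 + 1 = 3, q_1 = 2*1 + 0 = 2.
  i=2: a_2=3, p_2 = 3*3 + 1 = 10, q_2 = 3*2 + 1 = 7.

1/1, 3/2, 10/7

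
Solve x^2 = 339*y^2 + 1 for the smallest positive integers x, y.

(x, y) = (97970, 5321)

First expand sqrt(339) as a continued fraction. With x_i = (sqrt(339) + m_i)/d_i and (m_0, d_0) = (0, 1): a_0 = floor(sqrt(339)) = 18, since 18^2 = 324 <= 339 < 361 = 19^2.
Iterate m_{i+1} = d_i*a_i - m_i, d_{i+1} = (339 - m_{i+1}^2)/d_i, a_{i+1} = floor((a_0 + m_{i+1})/d_{i+1}):
  m_1 = 1*18 - 0 = 18, d_1 = (339 - 18^2)/1 = 15/1 = 15, a_1 = floor((18 + 18)/15) = 2.
  m_2 = 15*2 - 18 = 12, d_2 = (339 - 12^2)/15 = 195/15 = 13, a_2 = floor((18 + 12)/13) = 2.
  m_3 = 13*2 - 12 = 14, d_3 = (339 - 14^2)/13 = 143/13 = 11, a_3 = floor((18 + 14)/11) = 2.
  m_4 = 11*2 - 14 = 8, d_4 = (339 - 8^2)/11 = 275/11 = 25, a_4 = floor((18 + 8)/25) = 1.
  m_5 = 25*1 - 8 = 17, d_5 = (339 - 17^2)/25 = 50/25 = 2, a_5 = floor((18 + 17)/2) = 17.
  m_6 = 2*17 - 17 = 17, d_6 = (339 - 17^2)/2 = 50/2 = 25, a_6 = floor((18 + 17)/25) = 1.
  m_7 = 25*1 - 17 = 8, d_7 = (339 - 8^2)/25 = 275/25 = 11, a_7 = floor((18 + 8)/11) = 2.
  m_8 = 11*2 - 8 = 14, d_8 = (339 - 14^2)/11 = 143/11 = 13, a_8 = floor((18 + 14)/13) = 2.
  m_9 = 13*2 - 14 = 12, d_9 = (339 - 12^2)/13 = 195/13 = 15, a_9 = floor((18 + 12)/15) = 2.
  m_10 = 15*2 - 12 = 18, d_10 = (339 - 18^2)/15 = 15/15 = 1, a_10 = floor((18 + 18)/1) = 36.
  m_11 = 1*36 - 18 = 18, d_11 = (339 - 18^2)/1 = 15/1 = 15: (m_11, d_11) = (m_1, d_1) = (18, 15), so from here the quotients repeat a_1, ..., a_10; the period length is 10.
So sqrt(339) = [18; (2, 2, 2, 1, 17, 1, 2, 2, 2, 36)] with period length k = 10.
k is even, so the fundamental solution of x^2 - 339y^2 = 1 is (p_{k-1}, q_{k-1}) = (p_9, q_9); compute convergents through index 9.
Convergents (p_i = a_i*p_{i-1} + p_{i-2}, q_i = a_i*q_{i-1} + q_{i-2} with p_{-2}=0, p_{-1}=1, q_{-2}=1, q_{-1}=0):
  i=0: a_0=18, p_0 = 18*1 + 0 = 18, q_0 = 18*0 + 1 = 1.
  i=1: a_1=2, p_1 = 2*18 + 1 = 37, q_1 = 2*1 + 0 = 2.
  i=2: a_2=2, p_2 = 2*37 + 18 = 92, q_2 = 2*2 + 1 = 5.
  i=3: a_3=2, p_3 = 2*92 + 37 = 221, q_3 = 2*5 + 2 = 12.
  i=4: a_4=1, p_4 = 1*221 + 92 = 313, q_4 = 1*12 + 5 = 17.
  i=5: a_5=17, p_5 = 17*313 + 221 = 5542, q_5 = 17*17 + 12 = 301.
  i=6: a_6=1, p_6 = 1*5542 + 313 = 5855, q_6 = 1*301 + 17 = 318.
  i=7: a_7=2, p_7 = 2*5855 + 5542 = 17252, q_7 = 2*318 + 301 = 937.
  i=8: a_8=2, p_8 = 2*17252 + 5855 = 40359, q_8 = 2*937 + 318 = 2192.
  i=9: a_9=2, p_9 = 2*40359 + 17252 = 97970, q_9 = 2*2192 + 937 = 5321.
Check: 97970^2 - 339*5321^2 = 9598120900 - 9598120899 = 1, so (x, y) = (97970, 5321) solves the equation, and by the theorem it is the least positive solution.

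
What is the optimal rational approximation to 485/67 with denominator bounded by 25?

152/21

Expand x = 485/67 as a continued fraction with the Euclidean algorithm:
  485 = 7*67 + 16, so a_0 = 7.
  67 = 4*16 + 3, so a_1 = 4.
  16 = 5*3 + 1, so a_2 = 5.
  3 = 3*1 + 0, so a_3 = 3.
so x = [7; 4, 5, 3].
Convergents (p_i = a_i*p_{i-1} + p_{i-2}, q_i = a_i*q_{i-1} + q_{i-2} with p_{-2}=0, p_{-1}=1, q_{-2}=1, q_{-1}=0), until the denominator exceeds 25:
  i=0: a_0=7, p_0 = 7*1 + 0 = 7, q_0 = 7*0 + 1 = 1.
  i=1: a_1=4, p_1 = 4*7 + 1 = 29, q_1 = 4*1 + 0 = 4.
  i=2: a_2=5, p_2 = 5*29 + 7 = 152, q_2 = 5*4 + 1 = 21.
  i=3: a_3=3, p_3 = 3*152 + 29 = 485, q_3 = 3*21 + 4 = 67.
q_3 = 67 > 25, so the last convergent with denominator <= 25 is p_2/q_2 = 152/21.
The closest fraction with denominator <= 25 is either p_2/q_2 or the intermediate fraction (k*p_2 + p_1)/(k*q_2 + q_1) with the largest k >= 1 whose denominator stays <= 25; these approach x as k grows, and every other convergent or intermediate fraction in range is farther away.
Largest k: floor((25 - q_1)/q_2) = floor((25 - 4)/21) = 1.
That gives (1*152 + 29)/(1*21 + 4) = 181/25.
Compare the errors: |x - 152/21| = |485*21 - 152*67|/(67*21) = 1/1407, and |x - 181/25| = |485*25 - 181*67|/(67*25) = 2/1675.
Cross-multiplying, 1*1675 = 1675 < 2814 = 2*1407, so 1/1407 is smaller: the convergent 152/21 is closer to x than 181/25.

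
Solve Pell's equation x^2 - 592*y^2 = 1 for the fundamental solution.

(x, y) = (73, 3)

First expand sqrt(592) as a continued fraction. With x_i = (sqrt(592) + m_i)/d_i and (m_0, d_0) = (0, 1): a_0 = floor(sqrt(592)) = 24, since 24^2 = 576 <= 592 < 625 = 25^2.
Iterate m_{i+1} = d_i*a_i - m_i, d_{i+1} = (592 - m_{i+1}^2)/d_i, a_{i+1} = floor((a_0 + m_{i+1})/d_{i+1}):
  m_1 = 1*24 - 0 = 24, d_1 = (592 - 24^2)/1 = 16/1 = 16, a_1 = floor((24 + 24)/16) = 3.
  m_2 = 16*3 - 24 = 24, d_2 = (592 - 24^2)/16 = 16/16 = 1, a_2 = floor((24 + 24)/1) = 48.
  m_3 = 1*48 - 24 = 24, d_3 = (592 - 24^2)/1 = 16/1 = 16: (m_3, d_3) = (m_1, d_1) = (24, 16), so from here the quotients repeat a_1, a_2; the period length is 2.
So sqrt(592) = [24; (3, 48)] with period length k = 2.
k is even, so the fundamental solution of x^2 - 592y^2 = 1 is (p_{k-1}, q_{k-1}) = (p_1, q_1); compute convergents through index 1.
Convergents (p_i = a_i*p_{i-1} + p_{i-2}, q_i = a_i*q_{i-1} + q_{i-2} with p_{-2}=0, p_{-1}=1, q_{-2}=1, q_{-1}=0):
  i=0: a_0=24, p_0 = 24*1 + 0 = 24, q_0 = 24*0 + 1 = 1.
  i=1: a_1=3, p_1 = 3*24 + 1 = 73, q_1 = 3*1 + 0 = 3.
Check: 73^2 - 592*3^2 = 5329 - 5328 = 1, so (x, y) = (73, 3) solves the equation, and by the theorem it is the least positive solution.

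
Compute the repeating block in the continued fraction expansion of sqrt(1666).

[40; (1, 4, 2, 4, 1, 80)]

Write x_i = (sqrt(1666) + m_i)/d_i with (m_0, d_0) = (0, 1). a_0 = floor(sqrt(1666)) = 40, since 40^2 = 1600 <= 1666 < 1681 = 41^2.
Iterate m_{i+1} = d_i*a_i - m_i, d_{i+1} = (1666 - m_{i+1}^2)/d_i, a_{i+1} = floor((a_0 + m_{i+1})/d_{i+1}):
  m_1 = 1*40 - 0 = 40, d_1 = (1666 - 40^2)/1 = 66/1 = 66, a_1 = floor((40 + 40)/66) = 1.
  m_2 = 66*1 - 40 = 26, d_2 = (1666 - 26^2)/66 = 990/66 = 15, a_2 = floor((40 + 26)/15) = 4.
  m_3 = 15*4 - 26 = 34, d_3 = (1666 - 34^2)/15 = 510/15 = 34, a_3 = floor((40 + 34)/34) = 2.
  m_4 = 34*2 - 34 = 34, d_4 = (1666 - 34^2)/34 = 510/34 = 15, a_4 = floor((40 + 34)/15) = 4.
  m_5 = 15*4 - 34 = 26, d_5 = (1666 - 26^2)/15 = 990/15 = 66, a_5 = floor((40 + 26)/66) = 1.
  m_6 = 66*1 - 26 = 40, d_6 = (1666 - 40^2)/66 = 66/66 = 1, a_6 = floor((40 + 40)/1) = 80.
  m_7 = 1*80 - 40 = 40, d_7 = (1666 - 40^2)/1 = 66/1 = 66: (m_7, d_7) = (m_1, d_1) = (40, 66), so from here the quotients repeat a_1, ..., a_6; the period length is 6.
Hence the expansion of sqrt(1666) is a_0 = 40 followed by the repeating block 1, 4, 2, 4, 1, 80 (period 6).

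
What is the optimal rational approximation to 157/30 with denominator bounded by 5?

21/4

Expand x = 157/30 as a continued fraction with the Euclidean algorithm:
  157 = 5*30 + 7, so a_0 = 5.
  30 = 4*7 + 2, so a_1 = 4.
  7 = 3*2 + 1, so a_2 = 3.
  2 = 2*1 + 0, so a_3 = 2.
so x = [5; 4, 3, 2].
Convergents (p_i = a_i*p_{i-1} + p_{i-2}, q_i = a_i*q_{i-1} + q_{i-2} with p_{-2}=0, p_{-1}=1, q_{-2}=1, q_{-1}=0), until the denominator exceeds 5:
  i=0: a_0=5, p_0 = 5*1 + 0 = 5, q_0 = 5*0 + 1 = 1.
  i=1: a_1=4, p_1 = 4*5 + 1 = 21, q_1 = 4*1 + 0 = 4.
  i=2: a_2=3, p_2 = 3*21 + 5 = 68, q_2 = 3*4 + 1 = 13.
q_2 = 13 > 5, so the last convergent with denominator <= 5 is p_1/q_1 = 21/4.
The closest fraction with denominator <= 5 is either p_1/q_1 or the intermediate fraction (k*p_1 + p_0)/(k*q_1 + q_0) with the largest k >= 1 whose denominator stays <= 5; these approach x as k grows, and every other convergent or intermediate fraction in range is farther away.
Largest k: floor((5 - q_0)/q_1) = floor((5 - 1)/4) = 1.
That gives (1*21 + 5)/(1*4 + 1) = 26/5.
Compare the errors: |x - 21/4| = |157*4 - 21*30|/(30*4) = 2/120, and |x - 26/5| = |157*5 - 26*30|/(30*5) = 5/150.
Cross-multiplying, 2*150 = 300 < 600 = 5*120, so 2/120 is smaller: the convergent 21/4 is closer to x than 26/5.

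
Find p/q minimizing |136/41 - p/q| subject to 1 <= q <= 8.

Expand x = 136/41 as a continued fraction with the Euclidean algorithm:
  136 = 3*41 + 13, so a_0 = 3.
  41 = 3*13 + 2, so a_1 = 3.
  13 = 6*2 + 1, so a_2 = 6.
  2 = 2*1 + 0, so a_3 = 2.
so x = [3; 3, 6, 2].
Convergents (p_i = a_i*p_{i-1} + p_{i-2}, q_i = a_i*q_{i-1} + q_{i-2} with p_{-2}=0, p_{-1}=1, q_{-2}=1, q_{-1}=0), until the denominator exceeds 8:
  i=0: a_0=3, p_0 = 3*1 + 0 = 3, q_0 = 3*0 + 1 = 1.
  i=1: a_1=3, p_1 = 3*3 + 1 = 10, q_1 = 3*1 + 0 = 3.
  i=2: a_2=6, p_2 = 6*10 + 3 = 63, q_2 = 6*3 + 1 = 19.
q_2 = 19 > 8, so the last convergent with denominator <= 8 is p_1/q_1 = 10/3.
The closest fraction with denominator <= 8 is either p_1/q_1 or the intermediate fraction (k*p_1 + p_0)/(k*q_1 + q_0) with the largest k >= 1 whose denominator stays <= 8; these approach x as k grows, and every other convergent or intermediate fraction in range is farther away.
Largest k: floor((8 - q_0)/q_1) = floor((8 - 1)/3) = 2.
That gives (2*10 + 3)/(2*3 + 1) = 23/7.
Compare the errors: |x - 10/3| = |136*3 - 10*41|/(41*3) = 2/123, and |x - 23/7| = |136*7 - 23*41|/(41*7) = 9/287.
Cross-multiplying, 2*287 = 574 < 1107 = 9*123, so 2/123 is smaller: the convergent 10/3 is closer to x than 23/7.

10/3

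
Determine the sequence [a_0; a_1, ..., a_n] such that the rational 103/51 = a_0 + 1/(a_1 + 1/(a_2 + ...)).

[2; 51]

Run the Euclidean algorithm on 103 and 51; the successive quotients are the partial quotients a_0, a_1, ... (each step inverts the fractional part left over by the previous one):
  103 = 2*51 + 1, so a_0 = 2.
  51 = 51*1 + 0, so a_1 = 51.
The remainder reaches 0 after 2 divisions, so the expansion has 2 partial quotients, read off in order.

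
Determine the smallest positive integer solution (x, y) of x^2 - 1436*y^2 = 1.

First expand sqrt(1436) as a continued fraction. With x_i = (sqrt(1436) + m_i)/d_i and (m_0, d_0) = (0, 1): a_0 = floor(sqrt(1436)) = 37, since 37^2 = 1369 <= 1436 < 1444 = 38^2.
Iterate m_{i+1} = d_i*a_i - m_i, d_{i+1} = (1436 - m_{i+1}^2)/d_i, a_{i+1} = floor((a_0 + m_{i+1})/d_{i+1}):
  m_1 = 1*37 - 0 = 37, d_1 = (1436 - 37^2)/1 = 67/1 = 67, a_1 = floor((37 + 37)/67) = 1.
  m_2 = 67*1 - 37 = 30, d_2 = (1436 - 30^2)/67 = 536/67 = 8, a_2 = floor((37 + 30)/8) = 8.
  m_3 = 8*8 - 30 = 34, d_3 = (1436 - 34^2)/8 = 280/8 = 35, a_3 = floor((37 + 34)/35) = 2.
  m_4 = 35*2 - 34 = 36, d_4 = (1436 - 36^2)/35 = 140/35 = 4, a_4 = floor((37 + 36)/4) = 18.
  m_5 = 4*18 - 36 = 36, d_5 = (1436 - 36^2)/4 = 140/4 = 35, a_5 = floor((37 + 36)/35) = 2.
  m_6 = 35*2 - 36 = 34, d_6 = (1436 - 34^2)/35 = 280/35 = 8, a_6 = floor((37 + 34)/8) = 8.
  m_7 = 8*8 - 34 = 30, d_7 = (1436 - 30^2)/8 = 536/8 = 67, a_7 = floor((37 + 30)/67) = 1.
  m_8 = 67*1 - 30 = 37, d_8 = (1436 - 37^2)/67 = 67/67 = 1, a_8 = floor((37 + 37)/1) = 74.
  m_9 = 1*74 - 37 = 37, d_9 = (1436 - 37^2)/1 = 67/1 = 67: (m_9, d_9) = (m_1, d_1) = (37, 67), so from here the quotients repeat a_1, ..., a_8; the period length is 8.
So sqrt(1436) = [37; (1, 8, 2, 18, 2, 8, 1, 74)] with period length k = 8.
k is even, so the fundamental solution of x^2 - 1436y^2 = 1 is (p_{k-1}, q_{k-1}) = (p_7, q_7); compute convergents through index 7.
Convergents (p_i = a_i*p_{i-1} + p_{i-2}, q_i = a_i*q_{i-1} + q_{i-2} with p_{-2}=0, p_{-1}=1, q_{-2}=1, q_{-1}=0):
  i=0: a_0=37, p_0 = 37*1 + 0 = 37, q_0 = 37*0 + 1 = 1.
  i=1: a_1=1, p_1 = 1*37 + 1 = 38, q_1 = 1*1 + 0 = 1.
  i=2: a_2=8, p_2 = 8*38 + 37 = 341, q_2 = 8*1 + 1 = 9.
  i=3: a_3=2, p_3 = 2*341 + 38 = 720, q_3 = 2*9 + 1 = 19.
  i=4: a_4=18, p_4 = 18*720 + 341 = 13301, q_4 = 18*19 + 9 = 351.
  i=5: a_5=2, p_5 = 2*13301 + 720 = 27322, q_5 = 2*351 + 19 = 721.
  i=6: a_6=8, p_6 = 8*27322 + 13301 = 231877, q_6 = 8*721 + 351 = 6119.
  i=7: a_7=1, p_7 = 1*231877 + 27322 = 259199, q_7 = 1*6119 + 721 = 6840.
Check: 259199^2 - 1436*6840^2 = 67184121601 - 67184121600 = 1, so (x, y) = (259199, 6840) solves the equation, and by the theorem it is the least positive solution.

(x, y) = (259199, 6840)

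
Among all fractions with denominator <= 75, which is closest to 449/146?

Expand x = 449/146 as a continued fraction with the Euclidean algorithm:
  449 = 3*146 + 11, so a_0 = 3.
  146 = 13*11 + 3, so a_1 = 13.
  11 = 3*3 + 2, so a_2 = 3.
  3 = 1*2 + 1, so a_3 = 1.
  2 = 2*1 + 0, so a_4 = 2.
so x = [3; 13, 3, 1, 2].
Convergents (p_i = a_i*p_{i-1} + p_{i-2}, q_i = a_i*q_{i-1} + q_{i-2} with p_{-2}=0, p_{-1}=1, q_{-2}=1, q_{-1}=0), until the denominator exceeds 75:
  i=0: a_0=3, p_0 = 3*1 + 0 = 3, q_0 = 3*0 + 1 = 1.
  i=1: a_1=13, p_1 = 13*3 + 1 = 40, q_1 = 13*1 + 0 = 13.
  i=2: a_2=3, p_2 = 3*40 + 3 = 123, q_2 = 3*13 + 1 = 40.
  i=3: a_3=1, p_3 = 1*123 + 40 = 163, q_3 = 1*40 + 13 = 53.
  i=4: a_4=2, p_4 = 2*163 + 123 = 449, q_4 = 2*53 + 40 = 146.
q_4 = 146 > 75, so the last convergent with denominator <= 75 is p_3/q_3 = 163/53.
The closest fraction with denominator <= 75 is either p_3/q_3 or the intermediate fraction (k*p_3 + p_2)/(k*q_3 + q_2) with the largest k >= 1 whose denominator stays <= 75; these approach x as k grows, and every other convergent or intermediate fraction in range is farther away.
Largest k: floor((75 - q_2)/q_3) = floor((75 - 40)/53) = 0.
Since k = 0, no intermediate fraction beyond p_3/q_3 has denominator <= 75, so the convergent 163/53 is the closest (its error is |449*53 - 163*146|/(146*53) = 1/7738).

163/53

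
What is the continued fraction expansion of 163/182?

[0; 1, 8, 1, 1, 2, 1, 2]

Run the Euclidean algorithm on 163 and 182; the successive quotients are the partial quotients a_0, a_1, ... (each step inverts the fractional part left over by the previous one):
  163 = 0*182 + 163, so a_0 = 0.
  182 = 1*163 + 19, so a_1 = 1.
  163 = 8*19 + 11, so a_2 = 8.
  19 = 1*11 + 8, so a_3 = 1.
  11 = 1*8 + 3, so a_4 = 1.
  8 = 2*3 + 2, so a_5 = 2.
  3 = 1*2 + 1, so a_6 = 1.
  2 = 2*1 + 0, so a_7 = 2.
The remainder reaches 0 after 8 divisions, so the expansion has 8 partial quotients, read off in order.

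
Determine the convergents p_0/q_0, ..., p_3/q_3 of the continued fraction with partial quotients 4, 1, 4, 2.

4/1, 5/1, 24/5, 53/11

Using the convergent recurrence p_i = a_i*p_{i-1} + p_{i-2}, q_i = a_i*q_{i-1} + q_{i-2} with p_{-2}=0, p_{-1}=1, q_{-2}=1, q_{-1}=0:
  i=0: a_0=4, p_0 = 4*1 + 0 = 4, q_0 = 4*0 + 1 = 1.
  i=1: a_1=1, p_1 = 1*4 + 1 = 5, q_1 = 1*1 + 0 = 1.
  i=2: a_2=4, p_2 = 4*5 + 4 = 24, q_2 = 4*1 + 1 = 5.
  i=3: a_3=2, p_3 = 2*24 + 5 = 53, q_3 = 2*5 + 1 = 11.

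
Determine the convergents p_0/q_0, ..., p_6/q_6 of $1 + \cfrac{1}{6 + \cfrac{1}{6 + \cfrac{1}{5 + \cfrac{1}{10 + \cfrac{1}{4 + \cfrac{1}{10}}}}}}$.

Using the convergent recurrence p_i = a_i*p_{i-1} + p_{i-2}, q_i = a_i*q_{i-1} + q_{i-2} with p_{-2}=0, p_{-1}=1, q_{-2}=1, q_{-1}=0:
  i=0: a_0=1, p_0 = 1*1 + 0 = 1, q_0 = 1*0 + 1 = 1.
  i=1: a_1=6, p_1 = 6*1 + 1 = 7, q_1 = 6*1 + 0 = 6.
  i=2: a_2=6, p_2 = 6*7 + 1 = 43, q_2 = 6*6 + 1 = 37.
  i=3: a_3=5, p_3 = 5*43 + 7 = 222, q_3 = 5*37 + 6 = 191.
  i=4: a_4=10, p_4 = 10*222 + 43 = 2263, q_4 = 10*191 + 37 = 1947.
  i=5: a_5=4, p_5 = 4*2263 + 222 = 9274, q_5 = 4*1947 + 191 = 7979.
  i=6: a_6=10, p_6 = 10*9274 + 2263 = 95003, q_6 = 10*7979 + 1947 = 81737.

1/1, 7/6, 43/37, 222/191, 2263/1947, 9274/7979, 95003/81737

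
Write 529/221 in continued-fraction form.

[2; 2, 1, 1, 5, 1, 2, 2]

Run the Euclidean algorithm on 529 and 221; the successive quotients are the partial quotients a_0, a_1, ... (each step inverts the fractional part left over by the previous one):
  529 = 2*221 + 87, so a_0 = 2.
  221 = 2*87 + 47, so a_1 = 2.
  87 = 1*47 + 40, so a_2 = 1.
  47 = 1*40 + 7, so a_3 = 1.
  40 = 5*7 + 5, so a_4 = 5.
  7 = 1*5 + 2, so a_5 = 1.
  5 = 2*2 + 1, so a_6 = 2.
  2 = 2*1 + 0, so a_7 = 2.
The remainder reaches 0 after 8 divisions, so the expansion has 8 partial quotients, read off in order.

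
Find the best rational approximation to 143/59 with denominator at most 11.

Expand x = 143/59 as a continued fraction with the Euclidean algorithm:
  143 = 2*59 + 25, so a_0 = 2.
  59 = 2*25 + 9, so a_1 = 2.
  25 = 2*9 + 7, so a_2 = 2.
  9 = 1*7 + 2, so a_3 = 1.
  7 = 3*2 + 1, so a_4 = 3.
  2 = 2*1 + 0, so a_5 = 2.
so x = [2; 2, 2, 1, 3, 2].
Convergents (p_i = a_i*p_{i-1} + p_{i-2}, q_i = a_i*q_{i-1} + q_{i-2} with p_{-2}=0, p_{-1}=1, q_{-2}=1, q_{-1}=0), until the denominator exceeds 11:
  i=0: a_0=2, p_0 = 2*1 + 0 = 2, q_0 = 2*0 + 1 = 1.
  i=1: a_1=2, p_1 = 2*2 + 1 = 5, q_1 = 2*1 + 0 = 2.
  i=2: a_2=2, p_2 = 2*5 + 2 = 12, q_2 = 2*2 + 1 = 5.
  i=3: a_3=1, p_3 = 1*12 + 5 = 17, q_3 = 1*5 + 2 = 7.
  i=4: a_4=3, p_4 = 3*17 + 12 = 63, q_4 = 3*7 + 5 = 26.
q_4 = 26 > 11, so the last convergent with denominator <= 11 is p_3/q_3 = 17/7.
The closest fraction with denominator <= 11 is either p_3/q_3 or the intermediate fraction (k*p_3 + p_2)/(k*q_3 + q_2) with the largest k >= 1 whose denominator stays <= 11; these approach x as k grows, and every other convergent or intermediate fraction in range is farther away.
Largest k: floor((11 - q_2)/q_3) = floor((11 - 5)/7) = 0.
Since k = 0, no intermediate fraction beyond p_3/q_3 has denominator <= 11, so the convergent 17/7 is the closest (its error is |143*7 - 17*59|/(59*7) = 2/413).

17/7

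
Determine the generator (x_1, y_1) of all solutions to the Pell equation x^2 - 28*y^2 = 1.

(x, y) = (127, 24)

First expand sqrt(28) as a continued fraction. With x_i = (sqrt(28) + m_i)/d_i and (m_0, d_0) = (0, 1): a_0 = floor(sqrt(28)) = 5, since 5^2 = 25 <= 28 < 36 = 6^2.
Iterate m_{i+1} = d_i*a_i - m_i, d_{i+1} = (28 - m_{i+1}^2)/d_i, a_{i+1} = floor((a_0 + m_{i+1})/d_{i+1}):
  m_1 = 1*5 - 0 = 5, d_1 = (28 - 5^2)/1 = 3/1 = 3, a_1 = floor((5 + 5)/3) = 3.
  m_2 = 3*3 - 5 = 4, d_2 = (28 - 4^2)/3 = 12/3 = 4, a_2 = floor((5 + 4)/4) = 2.
  m_3 = 4*2 - 4 = 4, d_3 = (28 - 4^2)/4 = 12/4 = 3, a_3 = floor((5 + 4)/3) = 3.
  m_4 = 3*3 - 4 = 5, d_4 = (28 - 5^2)/3 = 3/3 = 1, a_4 = floor((5 + 5)/1) = 10.
  m_5 = 1*10 - 5 = 5, d_5 = (28 - 5^2)/1 = 3/1 = 3: (m_5, d_5) = (m_1, d_1) = (5, 3), so from here the quotients repeat a_1, ..., a_4; the period length is 4.
So sqrt(28) = [5; (3, 2, 3, 10)] with period length k = 4.
k is even, so the fundamental solution of x^2 - 28y^2 = 1 is (p_{k-1}, q_{k-1}) = (p_3, q_3); compute convergents through index 3.
Convergents (p_i = a_i*p_{i-1} + p_{i-2}, q_i = a_i*q_{i-1} + q_{i-2} with p_{-2}=0, p_{-1}=1, q_{-2}=1, q_{-1}=0):
  i=0: a_0=5, p_0 = 5*1 + 0 = 5, q_0 = 5*0 + 1 = 1.
  i=1: a_1=3, p_1 = 3*5 + 1 = 16, q_1 = 3*1 + 0 = 3.
  i=2: a_2=2, p_2 = 2*16 + 5 = 37, q_2 = 2*3 + 1 = 7.
  i=3: a_3=3, p_3 = 3*37 + 16 = 127, q_3 = 3*7 + 3 = 24.
Check: 127^2 - 28*24^2 = 16129 - 16128 = 1, so (x, y) = (127, 24) solves the equation, and by the theorem it is the least positive solution.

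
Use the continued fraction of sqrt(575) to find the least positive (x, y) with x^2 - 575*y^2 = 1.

First expand sqrt(575) as a continued fraction. With x_i = (sqrt(575) + m_i)/d_i and (m_0, d_0) = (0, 1): a_0 = floor(sqrt(575)) = 23, since 23^2 = 529 <= 575 < 576 = 24^2.
Iterate m_{i+1} = d_i*a_i - m_i, d_{i+1} = (575 - m_{i+1}^2)/d_i, a_{i+1} = floor((a_0 + m_{i+1})/d_{i+1}):
  m_1 = 1*23 - 0 = 23, d_1 = (575 - 23^2)/1 = 46/1 = 46, a_1 = floor((23 + 23)/46) = 1.
  m_2 = 46*1 - 23 = 23, d_2 = (575 - 23^2)/46 = 46/46 = 1, a_2 = floor((23 + 23)/1) = 46.
  m_3 = 1*46 - 23 = 23, d_3 = (575 - 23^2)/1 = 46/1 = 46: (m_3, d_3) = (m_1, d_1) = (23, 46), so from here the quotients repeat a_1, a_2; the period length is 2.
So sqrt(575) = [23; (1, 46)] with period length k = 2.
k is even, so the fundamental solution of x^2 - 575y^2 = 1 is (p_{k-1}, q_{k-1}) = (p_1, q_1); compute convergents through index 1.
Convergents (p_i = a_i*p_{i-1} + p_{i-2}, q_i = a_i*q_{i-1} + q_{i-2} with p_{-2}=0, p_{-1}=1, q_{-2}=1, q_{-1}=0):
  i=0: a_0=23, p_0 = 23*1 + 0 = 23, q_0 = 23*0 + 1 = 1.
  i=1: a_1=1, p_1 = 1*23 + 1 = 24, q_1 = 1*1 + 0 = 1.
Check: 24^2 - 575*1^2 = 576 - 575 = 1, so (x, y) = (24, 1) solves the equation, and by the theorem it is the least positive solution.

(x, y) = (24, 1)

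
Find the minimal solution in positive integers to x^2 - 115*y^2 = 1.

(x, y) = (1126, 105)

First expand sqrt(115) as a continued fraction. With x_i = (sqrt(115) + m_i)/d_i and (m_0, d_0) = (0, 1): a_0 = floor(sqrt(115)) = 10, since 10^2 = 100 <= 115 < 121 = 11^2.
Iterate m_{i+1} = d_i*a_i - m_i, d_{i+1} = (115 - m_{i+1}^2)/d_i, a_{i+1} = floor((a_0 + m_{i+1})/d_{i+1}):
  m_1 = 1*10 - 0 = 10, d_1 = (115 - 10^2)/1 = 15/1 = 15, a_1 = floor((10 + 10)/15) = 1.
  m_2 = 15*1 - 10 = 5, d_2 = (115 - 5^2)/15 = 90/15 = 6, a_2 = floor((10 + 5)/6) = 2.
  m_3 = 6*2 - 5 = 7, d_3 = (115 - 7^2)/6 = 66/6 = 11, a_3 = floor((10 + 7)/11) = 1.
  m_4 = 11*1 - 7 = 4, d_4 = (115 - 4^2)/11 = 99/11 = 9, a_4 = floor((10 + 4)/9) = 1.
  m_5 = 9*1 - 4 = 5, d_5 = (115 - 5^2)/9 = 90/9 = 10, a_5 = floor((10 + 5)/10) = 1.
  m_6 = 10*1 - 5 = 5, d_6 = (115 - 5^2)/10 = 90/10 = 9, a_6 = floor((10 + 5)/9) = 1.
  m_7 = 9*1 - 5 = 4, d_7 = (115 - 4^2)/9 = 99/9 = 11, a_7 = floor((10 + 4)/11) = 1.
  m_8 = 11*1 - 4 = 7, d_8 = (115 - 7^2)/11 = 66/11 = 6, a_8 = floor((10 + 7)/6) = 2.
  m_9 = 6*2 - 7 = 5, d_9 = (115 - 5^2)/6 = 90/6 = 15, a_9 = floor((10 + 5)/15) = 1.
  m_10 = 15*1 - 5 = 10, d_10 = (115 - 10^2)/15 = 15/15 = 1, a_10 = floor((10 + 10)/1) = 20.
  m_11 = 1*20 - 10 = 10, d_11 = (115 - 10^2)/1 = 15/1 = 15: (m_11, d_11) = (m_1, d_1) = (10, 15), so from here the quotients repeat a_1, ..., a_10; the period length is 10.
So sqrt(115) = [10; (1, 2, 1, 1, 1, 1, 1, 2, 1, 20)] with period length k = 10.
k is even, so the fundamental solution of x^2 - 115y^2 = 1 is (p_{k-1}, q_{k-1}) = (p_9, q_9); compute convergents through index 9.
Convergents (p_i = a_i*p_{i-1} + p_{i-2}, q_i = a_i*q_{i-1} + q_{i-2} with p_{-2}=0, p_{-1}=1, q_{-2}=1, q_{-1}=0):
  i=0: a_0=10, p_0 = 10*1 + 0 = 10, q_0 = 10*0 + 1 = 1.
  i=1: a_1=1, p_1 = 1*10 + 1 = 11, q_1 = 1*1 + 0 = 1.
  i=2: a_2=2, p_2 = 2*11 + 10 = 32, q_2 = 2*1 + 1 = 3.
  i=3: a_3=1, p_3 = 1*32 + 11 = 43, q_3 = 1*3 + 1 = 4.
  i=4: a_4=1, p_4 = 1*43 + 32 = 75, q_4 = 1*4 + 3 = 7.
  i=5: a_5=1, p_5 = 1*75 + 43 = 118, q_5 = 1*7 + 4 = 11.
  i=6: a_6=1, p_6 = 1*118 + 75 = 193, q_6 = 1*11 + 7 = 18.
  i=7: a_7=1, p_7 = 1*193 + 118 = 311, q_7 = 1*18 + 11 = 29.
  i=8: a_8=2, p_8 = 2*311 + 193 = 815, q_8 = 2*29 + 18 = 76.
  i=9: a_9=1, p_9 = 1*815 + 311 = 1126, q_9 = 1*76 + 29 = 105.
Check: 1126^2 - 115*105^2 = 1267876 - 1267875 = 1, so (x, y) = (1126, 105) solves the equation, and by the theorem it is the least positive solution.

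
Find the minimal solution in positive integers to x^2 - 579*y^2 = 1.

(x, y) = (385, 16)

First expand sqrt(579) as a continued fraction. With x_i = (sqrt(579) + m_i)/d_i and (m_0, d_0) = (0, 1): a_0 = floor(sqrt(579)) = 24, since 24^2 = 576 <= 579 < 625 = 25^2.
Iterate m_{i+1} = d_i*a_i - m_i, d_{i+1} = (579 - m_{i+1}^2)/d_i, a_{i+1} = floor((a_0 + m_{i+1})/d_{i+1}):
  m_1 = 1*24 - 0 = 24, d_1 = (579 - 24^2)/1 = 3/1 = 3, a_1 = floor((24 + 24)/3) = 16.
  m_2 = 3*16 - 24 = 24, d_2 = (579 - 24^2)/3 = 3/3 = 1, a_2 = floor((24 + 24)/1) = 48.
  m_3 = 1*48 - 24 = 24, d_3 = (579 - 24^2)/1 = 3/1 = 3: (m_3, d_3) = (m_1, d_1) = (24, 3), so from here the quotients repeat a_1, a_2; the period length is 2.
So sqrt(579) = [24; (16, 48)] with period length k = 2.
k is even, so the fundamental solution of x^2 - 579y^2 = 1 is (p_{k-1}, q_{k-1}) = (p_1, q_1); compute convergents through index 1.
Convergents (p_i = a_i*p_{i-1} + p_{i-2}, q_i = a_i*q_{i-1} + q_{i-2} with p_{-2}=0, p_{-1}=1, q_{-2}=1, q_{-1}=0):
  i=0: a_0=24, p_0 = 24*1 + 0 = 24, q_0 = 24*0 + 1 = 1.
  i=1: a_1=16, p_1 = 16*24 + 1 = 385, q_1 = 16*1 + 0 = 16.
Check: 385^2 - 579*16^2 = 148225 - 148224 = 1, so (x, y) = (385, 16) solves the equation, and by the theorem it is the least positive solution.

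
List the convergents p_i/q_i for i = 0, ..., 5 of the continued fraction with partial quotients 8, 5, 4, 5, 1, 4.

8/1, 41/5, 172/21, 901/110, 1073/131, 5193/634

Using the convergent recurrence p_i = a_i*p_{i-1} + p_{i-2}, q_i = a_i*q_{i-1} + q_{i-2} with p_{-2}=0, p_{-1}=1, q_{-2}=1, q_{-1}=0:
  i=0: a_0=8, p_0 = 8*1 + 0 = 8, q_0 = 8*0 + 1 = 1.
  i=1: a_1=5, p_1 = 5*8 + 1 = 41, q_1 = 5*1 + 0 = 5.
  i=2: a_2=4, p_2 = 4*41 + 8 = 172, q_2 = 4*5 + 1 = 21.
  i=3: a_3=5, p_3 = 5*172 + 41 = 901, q_3 = 5*21 + 5 = 110.
  i=4: a_4=1, p_4 = 1*901 + 172 = 1073, q_4 = 1*110 + 21 = 131.
  i=5: a_5=4, p_5 = 4*1073 + 901 = 5193, q_5 = 4*131 + 110 = 634.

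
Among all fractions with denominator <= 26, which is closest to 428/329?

Expand x = 428/329 as a continued fraction with the Euclidean algorithm:
  428 = 1*329 + 99, so a_0 = 1.
  329 = 3*99 + 32, so a_1 = 3.
  99 = 3*32 + 3, so a_2 = 3.
  32 = 10*3 + 2, so a_3 = 10.
  3 = 1*2 + 1, so a_4 = 1.
  2 = 2*1 + 0, so a_5 = 2.
so x = [1; 3, 3, 10, 1, 2].
Convergents (p_i = a_i*p_{i-1} + p_{i-2}, q_i = a_i*q_{i-1} + q_{i-2} with p_{-2}=0, p_{-1}=1, q_{-2}=1, q_{-1}=0), until the denominator exceeds 26:
  i=0: a_0=1, p_0 = 1*1 + 0 = 1, q_0 = 1*0 + 1 = 1.
  i=1: a_1=3, p_1 = 3*1 + 1 = 4, q_1 = 3*1 + 0 = 3.
  i=2: a_2=3, p_2 = 3*4 + 1 = 13, q_2 = 3*3 + 1 = 10.
  i=3: a_3=10, p_3 = 10*13 + 4 = 134, q_3 = 10*10 + 3 = 103.
q_3 = 103 > 26, so the last convergent with denominator <= 26 is p_2/q_2 = 13/10.
The closest fraction with denominator <= 26 is either p_2/q_2 or the intermediate fraction (k*p_2 + p_1)/(k*q_2 + q_1) with the largest k >= 1 whose denominator stays <= 26; these approach x as k grows, and every other convergent or intermediate fraction in range is farther away.
Largest k: floor((26 - q_1)/q_2) = floor((26 - 3)/10) = 2.
That gives (2*13 + 4)/(2*10 + 3) = 30/23.
Compare the errors: |x - 13/10| = |428*10 - 13*329|/(329*10) = 3/3290, and |x - 30/23| = |428*23 - 30*329|/(329*23) = 26/7567.
Cross-multiplying, 3*7567 = 22701 < 85540 = 26*3290, so 3/3290 is smaller: the convergent 13/10 is closer to x than 30/23.

13/10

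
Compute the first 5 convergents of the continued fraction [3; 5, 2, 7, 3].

Using the convergent recurrence p_i = a_i*p_{i-1} + p_{i-2}, q_i = a_i*q_{i-1} + q_{i-2} with p_{-2}=0, p_{-1}=1, q_{-2}=1, q_{-1}=0:
  i=0: a_0=3, p_0 = 3*1 + 0 = 3, q_0 = 3*0 + 1 = 1.
  i=1: a_1=5, p_1 = 5*3 + 1 = 16, q_1 = 5*1 + 0 = 5.
  i=2: a_2=2, p_2 = 2*16 + 3 = 35, q_2 = 2*5 + 1 = 11.
  i=3: a_3=7, p_3 = 7*35 + 16 = 261, q_3 = 7*11 + 5 = 82.
  i=4: a_4=3, p_4 = 3*261 + 35 = 818, q_4 = 3*82 + 11 = 257.

3/1, 16/5, 35/11, 261/82, 818/257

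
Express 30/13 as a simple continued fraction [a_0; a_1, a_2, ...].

Run the Euclidean algorithm on 30 and 13; the successive quotients are the partial quotients a_0, a_1, ... (each step inverts the fractional part left over by the previous one):
  30 = 2*13 + 4, so a_0 = 2.
  13 = 3*4 + 1, so a_1 = 3.
  4 = 4*1 + 0, so a_2 = 4.
The remainder reaches 0 after 3 divisions, so the expansion has 3 partial quotients, read off in order.

[2; 3, 4]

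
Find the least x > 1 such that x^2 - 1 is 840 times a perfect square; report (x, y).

(x, y) = (29, 1)

First expand sqrt(840) as a continued fraction. With x_i = (sqrt(840) + m_i)/d_i and (m_0, d_0) = (0, 1): a_0 = floor(sqrt(840)) = 28, since 28^2 = 784 <= 840 < 841 = 29^2.
Iterate m_{i+1} = d_i*a_i - m_i, d_{i+1} = (840 - m_{i+1}^2)/d_i, a_{i+1} = floor((a_0 + m_{i+1})/d_{i+1}):
  m_1 = 1*28 - 0 = 28, d_1 = (840 - 28^2)/1 = 56/1 = 56, a_1 = floor((28 + 28)/56) = 1.
  m_2 = 56*1 - 28 = 28, d_2 = (840 - 28^2)/56 = 56/56 = 1, a_2 = floor((28 + 28)/1) = 56.
  m_3 = 1*56 - 28 = 28, d_3 = (840 - 28^2)/1 = 56/1 = 56: (m_3, d_3) = (m_1, d_1) = (28, 56), so from here the quotients repeat a_1, a_2; the period length is 2.
So sqrt(840) = [28; (1, 56)] with period length k = 2.
k is even, so the fundamental solution of x^2 - 840y^2 = 1 is (p_{k-1}, q_{k-1}) = (p_1, q_1); compute convergents through index 1.
Convergents (p_i = a_i*p_{i-1} + p_{i-2}, q_i = a_i*q_{i-1} + q_{i-2} with p_{-2}=0, p_{-1}=1, q_{-2}=1, q_{-1}=0):
  i=0: a_0=28, p_0 = 28*1 + 0 = 28, q_0 = 28*0 + 1 = 1.
  i=1: a_1=1, p_1 = 1*28 + 1 = 29, q_1 = 1*1 + 0 = 1.
Check: 29^2 - 840*1^2 = 841 - 840 = 1, so (x, y) = (29, 1) solves the equation, and by the theorem it is the least positive solution.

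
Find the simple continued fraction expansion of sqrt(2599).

Write x_i = (sqrt(2599) + m_i)/d_i with (m_0, d_0) = (0, 1). a_0 = floor(sqrt(2599)) = 50, since 50^2 = 2500 <= 2599 < 2601 = 51^2.
Iterate m_{i+1} = d_i*a_i - m_i, d_{i+1} = (2599 - m_{i+1}^2)/d_i, a_{i+1} = floor((a_0 + m_{i+1})/d_{i+1}):
  m_1 = 1*50 - 0 = 50, d_1 = (2599 - 50^2)/1 = 99/1 = 99, a_1 = floor((50 + 50)/99) = 1.
  m_2 = 99*1 - 50 = 49, d_2 = (2599 - 49^2)/99 = 198/99 = 2, a_2 = floor((50 + 49)/2) = 49.
  m_3 = 2*49 - 49 = 49, d_3 = (2599 - 49^2)/2 = 198/2 = 99, a_3 = floor((50 + 49)/99) = 1.
  m_4 = 99*1 - 49 = 50, d_4 = (2599 - 50^2)/99 = 99/99 = 1, a_4 = floor((50 + 50)/1) = 100.
  m_5 = 1*100 - 50 = 50, d_5 = (2599 - 50^2)/1 = 99/1 = 99: (m_5, d_5) = (m_1, d_1) = (50, 99), so from here the quotients repeat a_1, ..., a_4; the period length is 4.
Hence the expansion of sqrt(2599) is a_0 = 50 followed by the repeating block 1, 49, 1, 100 (period 4).

[50; (1, 49, 1, 100)]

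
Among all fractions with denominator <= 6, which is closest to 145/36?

4/1

Expand x = 145/36 as a continued fraction with the Euclidean algorithm:
  145 = 4*36 + 1, so a_0 = 4.
  36 = 36*1 + 0, so a_1 = 36.
so x = [4; 36].
Convergents (p_i = a_i*p_{i-1} + p_{i-2}, q_i = a_i*q_{i-1} + q_{i-2} with p_{-2}=0, p_{-1}=1, q_{-2}=1, q_{-1}=0), until the denominator exceeds 6:
  i=0: a_0=4, p_0 = 4*1 + 0 = 4, q_0 = 4*0 + 1 = 1.
  i=1: a_1=36, p_1 = 36*4 + 1 = 145, q_1 = 36*1 + 0 = 36.
q_1 = 36 > 6, so the last convergent with denominator <= 6 is p_0/q_0 = 4/1.
The closest fraction with denominator <= 6 is either p_0/q_0 or the intermediate fraction (k*p_0 + p_{-1})/(k*q_0 + q_{-1}) with the largest k >= 1 whose denominator stays <= 6; these approach x as k grows, and every other convergent or intermediate fraction in range is farther away.
Largest k: floor((6 - q_{-1})/q_0) = floor((6 - 0)/1) = 6 (using the seeds p_{-1} = 1, q_{-1} = 0).
That gives (6*4 + 1)/(6*1 + 0) = 25/6.
Compare the errors: |x - 4/1| = |145*1 - 4*36|/(36*1) = 1/36, and |x - 25/6| = |145*6 - 25*36|/(36*6) = 30/216.
Cross-multiplying, 1*216 = 216 < 1080 = 30*36, so 1/36 is smaller: the convergent 4/1 is closer to x than 25/6.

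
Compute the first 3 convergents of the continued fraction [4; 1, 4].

4/1, 5/1, 24/5

Using the convergent recurrence p_i = a_i*p_{i-1} + p_{i-2}, q_i = a_i*q_{i-1} + q_{i-2} with p_{-2}=0, p_{-1}=1, q_{-2}=1, q_{-1}=0:
  i=0: a_0=4, p_0 = 4*1 + 0 = 4, q_0 = 4*0 + 1 = 1.
  i=1: a_1=1, p_1 = 1*4 + 1 = 5, q_1 = 1*1 + 0 = 1.
  i=2: a_2=4, p_2 = 4*5 + 4 = 24, q_2 = 4*1 + 1 = 5.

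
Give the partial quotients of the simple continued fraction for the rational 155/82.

[1; 1, 8, 9]

Run the Euclidean algorithm on 155 and 82; the successive quotients are the partial quotients a_0, a_1, ... (each step inverts the fractional part left over by the previous one):
  155 = 1*82 + 73, so a_0 = 1.
  82 = 1*73 + 9, so a_1 = 1.
  73 = 8*9 + 1, so a_2 = 8.
  9 = 9*1 + 0, so a_3 = 9.
The remainder reaches 0 after 4 divisions, so the expansion has 4 partial quotients, read off in order.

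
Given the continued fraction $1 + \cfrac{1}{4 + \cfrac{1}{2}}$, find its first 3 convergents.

1/1, 5/4, 11/9

Using the convergent recurrence p_i = a_i*p_{i-1} + p_{i-2}, q_i = a_i*q_{i-1} + q_{i-2} with p_{-2}=0, p_{-1}=1, q_{-2}=1, q_{-1}=0:
  i=0: a_0=1, p_0 = 1*1 + 0 = 1, q_0 = 1*0 + 1 = 1.
  i=1: a_1=4, p_1 = 4*1 + 1 = 5, q_1 = 4*1 + 0 = 4.
  i=2: a_2=2, p_2 = 2*5 + 1 = 11, q_2 = 2*4 + 1 = 9.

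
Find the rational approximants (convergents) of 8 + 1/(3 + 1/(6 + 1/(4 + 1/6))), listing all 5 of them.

8/1, 25/3, 158/19, 657/79, 4100/493

Using the convergent recurrence p_i = a_i*p_{i-1} + p_{i-2}, q_i = a_i*q_{i-1} + q_{i-2} with p_{-2}=0, p_{-1}=1, q_{-2}=1, q_{-1}=0:
  i=0: a_0=8, p_0 = 8*1 + 0 = 8, q_0 = 8*0 + 1 = 1.
  i=1: a_1=3, p_1 = 3*8 + 1 = 25, q_1 = 3*1 + 0 = 3.
  i=2: a_2=6, p_2 = 6*25 + 8 = 158, q_2 = 6*3 + 1 = 19.
  i=3: a_3=4, p_3 = 4*158 + 25 = 657, q_3 = 4*19 + 3 = 79.
  i=4: a_4=6, p_4 = 6*657 + 158 = 4100, q_4 = 6*79 + 19 = 493.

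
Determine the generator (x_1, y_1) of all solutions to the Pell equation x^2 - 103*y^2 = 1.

First expand sqrt(103) as a continued fraction. With x_i = (sqrt(103) + m_i)/d_i and (m_0, d_0) = (0, 1): a_0 = floor(sqrt(103)) = 10, since 10^2 = 100 <= 103 < 121 = 11^2.
Iterate m_{i+1} = d_i*a_i - m_i, d_{i+1} = (103 - m_{i+1}^2)/d_i, a_{i+1} = floor((a_0 + m_{i+1})/d_{i+1}):
  m_1 = 1*10 - 0 = 10, d_1 = (103 - 10^2)/1 = 3/1 = 3, a_1 = floor((10 + 10)/3) = 6.
  m_2 = 3*6 - 10 = 8, d_2 = (103 - 8^2)/3 = 39/3 = 13, a_2 = floor((10 + 8)/13) = 1.
  m_3 = 13*1 - 8 = 5, d_3 = (103 - 5^2)/13 = 78/13 = 6, a_3 = floor((10 + 5)/6) = 2.
  m_4 = 6*2 - 5 = 7, d_4 = (103 - 7^2)/6 = 54/6 = 9, a_4 = floor((10 + 7)/9) = 1.
  m_5 = 9*1 - 7 = 2, d_5 = (103 - 2^2)/9 = 99/9 = 11, a_5 = floor((10 + 2)/11) = 1.
  m_6 = 11*1 - 2 = 9, d_6 = (103 - 9^2)/11 = 22/11 = 2, a_6 = floor((10 + 9)/2) = 9.
  m_7 = 2*9 - 9 = 9, d_7 = (103 - 9^2)/2 = 22/2 = 11, a_7 = floor((10 + 9)/11) = 1.
  m_8 = 11*1 - 9 = 2, d_8 = (103 - 2^2)/11 = 99/11 = 9, a_8 = floor((10 + 2)/9) = 1.
  m_9 = 9*1 - 2 = 7, d_9 = (103 - 7^2)/9 = 54/9 = 6, a_9 = floor((10 + 7)/6) = 2.
  m_10 = 6*2 - 7 = 5, d_10 = (103 - 5^2)/6 = 78/6 = 13, a_10 = floor((10 + 5)/13) = 1.
  m_11 = 13*1 - 5 = 8, d_11 = (103 - 8^2)/13 = 39/13 = 3, a_11 = floor((10 + 8)/3) = 6.
  m_12 = 3*6 - 8 = 10, d_12 = (103 - 10^2)/3 = 3/3 = 1, a_12 = floor((10 + 10)/1) = 20.
  m_13 = 1*20 - 10 = 10, d_13 = (103 - 10^2)/1 = 3/1 = 3: (m_13, d_13) = (m_1, d_1) = (10, 3), so from here the quotients repeat a_1, ..., a_12; the period length is 12.
So sqrt(103) = [10; (6, 1, 2, 1, 1, 9, 1, 1, 2, 1, 6, 20)] with period length k = 12.
k is even, so the fundamental solution of x^2 - 103y^2 = 1 is (p_{k-1}, q_{k-1}) = (p_11, q_11); compute convergents through index 11.
Convergents (p_i = a_i*p_{i-1} + p_{i-2}, q_i = a_i*q_{i-1} + q_{i-2} with p_{-2}=0, p_{-1}=1, q_{-2}=1, q_{-1}=0):
  i=0: a_0=10, p_0 = 10*1 + 0 = 10, q_0 = 10*0 + 1 = 1.
  i=1: a_1=6, p_1 = 6*10 + 1 = 61, q_1 = 6*1 + 0 = 6.
  i=2: a_2=1, p_2 = 1*61 + 10 = 71, q_2 = 1*6 + 1 = 7.
  i=3: a_3=2, p_3 = 2*71 + 61 = 203, q_3 = 2*7 + 6 = 20.
  i=4: a_4=1, p_4 = 1*203 + 71 = 274, q_4 = 1*20 + 7 = 27.
  i=5: a_5=1, p_5 = 1*274 + 203 = 477, q_5 = 1*27 + 20 = 47.
  i=6: a_6=9, p_6 = 9*477 + 274 = 4567, q_6 = 9*47 + 27 = 450.
  i=7: a_7=1, p_7 = 1*4567 + 477 = 5044, q_7 = 1*450 + 47 = 497.
  i=8: a_8=1, p_8 = 1*5044 + 4567 = 9611, q_8 = 1*497 + 450 = 947.
  i=9: a_9=2, p_9 = 2*9611 + 5044 = 24266, q_9 = 2*947 + 497 = 2391.
  i=10: a_10=1, p_10 = 1*24266 + 9611 = 33877, q_10 = 1*2391 + 947 = 3338.
  i=11: a_11=6, p_11 = 6*33877 + 24266 = 227528, q_11 = 6*3338 + 2391 = 22419.
Check: 227528^2 - 103*22419^2 = 51768990784 - 51768990783 = 1, so (x, y) = (227528, 22419) solves the equation, and by the theorem it is the least positive solution.

(x, y) = (227528, 22419)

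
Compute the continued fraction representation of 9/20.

[0; 2, 4, 2]

Run the Euclidean algorithm on 9 and 20; the successive quotients are the partial quotients a_0, a_1, ... (each step inverts the fractional part left over by the previous one):
  9 = 0*20 + 9, so a_0 = 0.
  20 = 2*9 + 2, so a_1 = 2.
  9 = 4*2 + 1, so a_2 = 4.
  2 = 2*1 + 0, so a_3 = 2.
The remainder reaches 0 after 4 divisions, so the expansion has 4 partial quotients, read off in order.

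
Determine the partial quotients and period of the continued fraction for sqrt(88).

[9; (2, 1, 1, 1, 2, 18)]

Write x_i = (sqrt(88) + m_i)/d_i with (m_0, d_0) = (0, 1). a_0 = floor(sqrt(88)) = 9, since 9^2 = 81 <= 88 < 100 = 10^2.
Iterate m_{i+1} = d_i*a_i - m_i, d_{i+1} = (88 - m_{i+1}^2)/d_i, a_{i+1} = floor((a_0 + m_{i+1})/d_{i+1}):
  m_1 = 1*9 - 0 = 9, d_1 = (88 - 9^2)/1 = 7/1 = 7, a_1 = floor((9 + 9)/7) = 2.
  m_2 = 7*2 - 9 = 5, d_2 = (88 - 5^2)/7 = 63/7 = 9, a_2 = floor((9 + 5)/9) = 1.
  m_3 = 9*1 - 5 = 4, d_3 = (88 - 4^2)/9 = 72/9 = 8, a_3 = floor((9 + 4)/8) = 1.
  m_4 = 8*1 - 4 = 4, d_4 = (88 - 4^2)/8 = 72/8 = 9, a_4 = floor((9 + 4)/9) = 1.
  m_5 = 9*1 - 4 = 5, d_5 = (88 - 5^2)/9 = 63/9 = 7, a_5 = floor((9 + 5)/7) = 2.
  m_6 = 7*2 - 5 = 9, d_6 = (88 - 9^2)/7 = 7/7 = 1, a_6 = floor((9 + 9)/1) = 18.
  m_7 = 1*18 - 9 = 9, d_7 = (88 - 9^2)/1 = 7/1 = 7: (m_7, d_7) = (m_1, d_1) = (9, 7), so from here the quotients repeat a_1, ..., a_6; the period length is 6.
Hence the expansion of sqrt(88) is a_0 = 9 followed by the repeating block 2, 1, 1, 1, 2, 18 (period 6).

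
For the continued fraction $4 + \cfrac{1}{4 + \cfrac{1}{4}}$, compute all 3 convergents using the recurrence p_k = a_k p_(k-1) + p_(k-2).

Using the convergent recurrence p_i = a_i*p_{i-1} + p_{i-2}, q_i = a_i*q_{i-1} + q_{i-2} with p_{-2}=0, p_{-1}=1, q_{-2}=1, q_{-1}=0:
  i=0: a_0=4, p_0 = 4*1 + 0 = 4, q_0 = 4*0 + 1 = 1.
  i=1: a_1=4, p_1 = 4*4 + 1 = 17, q_1 = 4*1 + 0 = 4.
  i=2: a_2=4, p_2 = 4*17 + 4 = 72, q_2 = 4*4 + 1 = 17.

4/1, 17/4, 72/17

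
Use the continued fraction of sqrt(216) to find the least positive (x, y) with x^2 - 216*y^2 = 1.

(x, y) = (485, 33)

First expand sqrt(216) as a continued fraction. With x_i = (sqrt(216) + m_i)/d_i and (m_0, d_0) = (0, 1): a_0 = floor(sqrt(216)) = 14, since 14^2 = 196 <= 216 < 225 = 15^2.
Iterate m_{i+1} = d_i*a_i - m_i, d_{i+1} = (216 - m_{i+1}^2)/d_i, a_{i+1} = floor((a_0 + m_{i+1})/d_{i+1}):
  m_1 = 1*14 - 0 = 14, d_1 = (216 - 14^2)/1 = 20/1 = 20, a_1 = floor((14 + 14)/20) = 1.
  m_2 = 20*1 - 14 = 6, d_2 = (216 - 6^2)/20 = 180/20 = 9, a_2 = floor((14 + 6)/9) = 2.
  m_3 = 9*2 - 6 = 12, d_3 = (216 - 12^2)/9 = 72/9 = 8, a_3 = floor((14 + 12)/8) = 3.
  m_4 = 8*3 - 12 = 12, d_4 = (216 - 12^2)/8 = 72/8 = 9, a_4 = floor((14 + 12)/9) = 2.
  m_5 = 9*2 - 12 = 6, d_5 = (216 - 6^2)/9 = 180/9 = 20, a_5 = floor((14 + 6)/20) = 1.
  m_6 = 20*1 - 6 = 14, d_6 = (216 - 14^2)/20 = 20/20 = 1, a_6 = floor((14 + 14)/1) = 28.
  m_7 = 1*28 - 14 = 14, d_7 = (216 - 14^2)/1 = 20/1 = 20: (m_7, d_7) = (m_1, d_1) = (14, 20), so from here the quotients repeat a_1, ..., a_6; the period length is 6.
So sqrt(216) = [14; (1, 2, 3, 2, 1, 28)] with period length k = 6.
k is even, so the fundamental solution of x^2 - 216y^2 = 1 is (p_{k-1}, q_{k-1}) = (p_5, q_5); compute convergents through index 5.
Convergents (p_i = a_i*p_{i-1} + p_{i-2}, q_i = a_i*q_{i-1} + q_{i-2} with p_{-2}=0, p_{-1}=1, q_{-2}=1, q_{-1}=0):
  i=0: a_0=14, p_0 = 14*1 + 0 = 14, q_0 = 14*0 + 1 = 1.
  i=1: a_1=1, p_1 = 1*14 + 1 = 15, q_1 = 1*1 + 0 = 1.
  i=2: a_2=2, p_2 = 2*15 + 14 = 44, q_2 = 2*1 + 1 = 3.
  i=3: a_3=3, p_3 = 3*44 + 15 = 147, q_3 = 3*3 + 1 = 10.
  i=4: a_4=2, p_4 = 2*147 + 44 = 338, q_4 = 2*10 + 3 = 23.
  i=5: a_5=1, p_5 = 1*338 + 147 = 485, q_5 = 1*23 + 10 = 33.
Check: 485^2 - 216*33^2 = 235225 - 235224 = 1, so (x, y) = (485, 33) solves the equation, and by the theorem it is the least positive solution.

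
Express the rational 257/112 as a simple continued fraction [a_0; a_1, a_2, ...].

Run the Euclidean algorithm on 257 and 112; the successive quotients are the partial quotients a_0, a_1, ... (each step inverts the fractional part left over by the previous one):
  257 = 2*112 + 33, so a_0 = 2.
  112 = 3*33 + 13, so a_1 = 3.
  33 = 2*13 + 7, so a_2 = 2.
  13 = 1*7 + 6, so a_3 = 1.
  7 = 1*6 + 1, so a_4 = 1.
  6 = 6*1 + 0, so a_5 = 6.
The remainder reaches 0 after 6 divisions, so the expansion has 6 partial quotients, read off in order.

[2; 3, 2, 1, 1, 6]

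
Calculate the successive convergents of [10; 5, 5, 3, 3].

10/1, 51/5, 265/26, 846/83, 2803/275

Using the convergent recurrence p_i = a_i*p_{i-1} + p_{i-2}, q_i = a_i*q_{i-1} + q_{i-2} with p_{-2}=0, p_{-1}=1, q_{-2}=1, q_{-1}=0:
  i=0: a_0=10, p_0 = 10*1 + 0 = 10, q_0 = 10*0 + 1 = 1.
  i=1: a_1=5, p_1 = 5*10 + 1 = 51, q_1 = 5*1 + 0 = 5.
  i=2: a_2=5, p_2 = 5*51 + 10 = 265, q_2 = 5*5 + 1 = 26.
  i=3: a_3=3, p_3 = 3*265 + 51 = 846, q_3 = 3*26 + 5 = 83.
  i=4: a_4=3, p_4 = 3*846 + 265 = 2803, q_4 = 3*83 + 26 = 275.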